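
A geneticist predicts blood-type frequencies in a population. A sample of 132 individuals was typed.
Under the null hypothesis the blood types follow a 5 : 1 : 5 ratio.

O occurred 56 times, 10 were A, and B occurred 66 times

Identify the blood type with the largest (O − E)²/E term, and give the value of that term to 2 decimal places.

Ratio total = 11. Expected counts: 132×5/11 = 60, 132×1/11 = 12, 132×5/11 = 60.
χ² = (56−60)²/60 + (10−12)²/12 + (66−60)²/60
   = 0.267 + 0.333 + 0.600
The largest term is for B: 0.60.

B, 0.60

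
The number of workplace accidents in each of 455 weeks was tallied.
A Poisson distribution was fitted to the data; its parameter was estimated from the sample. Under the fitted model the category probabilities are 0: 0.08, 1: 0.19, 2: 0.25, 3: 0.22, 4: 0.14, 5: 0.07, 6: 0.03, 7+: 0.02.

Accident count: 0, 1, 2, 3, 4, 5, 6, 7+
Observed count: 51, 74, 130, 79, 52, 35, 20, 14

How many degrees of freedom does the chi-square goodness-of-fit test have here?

6

There are k = 8 categories and 1 parameter estimated from the data, so df = 8 − 1 − 1 = 6.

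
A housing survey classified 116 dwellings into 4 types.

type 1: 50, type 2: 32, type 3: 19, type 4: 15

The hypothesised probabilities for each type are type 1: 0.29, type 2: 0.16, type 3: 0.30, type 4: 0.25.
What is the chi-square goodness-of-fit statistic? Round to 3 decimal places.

31.621

Expected counts E_i = n·p_i: 116×0.29 = 33.64, 116×0.16 = 18.56, 116×0.30 = 34.8, 116×0.25 = 29.
cat         O        E   (O−E)²/E
type 1     50    33.64     7.9563
type 2     32    18.56     9.7324
type 3     19     34.8     7.1736
type 4     15       29     6.7586
Sum = 31.621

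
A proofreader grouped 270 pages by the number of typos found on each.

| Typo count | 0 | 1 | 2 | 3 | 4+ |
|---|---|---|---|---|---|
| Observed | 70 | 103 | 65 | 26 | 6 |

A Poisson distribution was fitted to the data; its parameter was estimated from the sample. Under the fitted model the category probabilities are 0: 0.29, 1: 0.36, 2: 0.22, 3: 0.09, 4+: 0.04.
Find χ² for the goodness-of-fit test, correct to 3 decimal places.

4.006

Expected counts E_i = n·p_i: 270×0.29 = 78.3, 270×0.36 = 97.2, 270×0.22 = 59.4, 270×0.09 = 24.3, 270×0.04 = 10.8.
χ² = (70−78.3)²/78.3 + (103−97.2)²/97.2 + (65−59.4)²/59.4 + (26−24.3)²/24.3 + (6−10.8)²/10.8
   = 0.8798 + 0.3461 + 0.5279 + 0.1189 + 2.1333
Sum = 4.006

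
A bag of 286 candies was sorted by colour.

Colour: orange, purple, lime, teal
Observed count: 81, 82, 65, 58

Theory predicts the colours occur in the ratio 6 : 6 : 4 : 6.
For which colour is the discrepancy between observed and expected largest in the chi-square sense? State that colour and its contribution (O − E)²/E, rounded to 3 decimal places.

Ratio total = 22. Expected counts: 286×6/22 = 78, 286×6/22 = 78, 286×4/22 = 52, 286×6/22 = 78.
χ² = (81−78)²/78 + (82−78)²/78 + (65−52)²/52 + (58−78)²/78
   = 0.1154 + 0.2051 + 3.2500 + 5.1282
The largest term is for teal: 5.128.

teal, 5.128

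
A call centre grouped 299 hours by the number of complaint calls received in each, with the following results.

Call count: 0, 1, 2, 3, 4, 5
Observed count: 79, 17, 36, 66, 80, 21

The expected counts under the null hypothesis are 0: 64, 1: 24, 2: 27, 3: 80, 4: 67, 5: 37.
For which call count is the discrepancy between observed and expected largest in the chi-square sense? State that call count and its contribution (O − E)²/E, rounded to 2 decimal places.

5, 6.92

cat         O        E   (O−E)²/E
0          79       64      3.516
1          17       24      2.042
2          36       27      3.000
3          66       80      2.450
4          80       67      2.522
5          21       37      6.919
The largest term is for 5: 6.92.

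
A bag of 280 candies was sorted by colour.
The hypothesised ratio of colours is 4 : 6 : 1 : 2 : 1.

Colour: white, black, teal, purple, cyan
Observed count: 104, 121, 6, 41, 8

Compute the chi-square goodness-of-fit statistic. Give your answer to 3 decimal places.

Ratio total = 14. Expected counts: 280×4/14 = 80, 280×6/14 = 120, 280×1/14 = 20, 280×2/14 = 40, 280×1/14 = 20.
χ² = (104−80)²/80 + (121−120)²/120 + (6−20)²/20 + (41−40)²/40 + (8−20)²/20
   = 7.2000 + 0.0083 + 9.8000 + 0.0250 + 7.2000
Sum = 24.233

24.233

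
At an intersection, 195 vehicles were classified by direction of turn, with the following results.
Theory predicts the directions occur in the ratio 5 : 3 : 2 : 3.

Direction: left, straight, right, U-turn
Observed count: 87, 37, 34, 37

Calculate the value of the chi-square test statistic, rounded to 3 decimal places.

5.298

Ratio total = 13. Expected counts: 195×5/13 = 75, 195×3/13 = 45, 195×2/13 = 30, 195×3/13 = 45.
left: (87 − 75)²/75 = 144/75 = 1.9200
straight: (37 − 45)²/45 = 64/45 = 1.4222
right: (34 − 30)²/30 = 16/30 = 0.5333
U-turn: (37 − 45)²/45 = 64/45 = 1.4222
Sum = 5.298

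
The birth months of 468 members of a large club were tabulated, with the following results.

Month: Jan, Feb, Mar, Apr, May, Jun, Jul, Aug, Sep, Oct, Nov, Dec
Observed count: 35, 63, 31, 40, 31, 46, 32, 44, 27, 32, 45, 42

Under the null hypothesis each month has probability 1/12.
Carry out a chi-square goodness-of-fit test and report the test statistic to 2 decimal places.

Under H₀ each category has probability 1/12, so each expected count is 468/12 = 39.
χ² = (35−39)²/39 + (63−39)²/39 + (31−39)²/39 + (40−39)²/39 + (31−39)²/39 + (46−39)²/39 + (32−39)²/39 + (44−39)²/39 + (27−39)²/39 + (32−39)²/39 + (45−39)²/39 + (42−39)²/39
   = 0.410 + 14.769 + 1.641 + 0.026 + 1.641 + 1.256 + 1.256 + 0.641 + 3.692 + 1.256 + 0.923 + 0.231
Sum = 27.74

27.74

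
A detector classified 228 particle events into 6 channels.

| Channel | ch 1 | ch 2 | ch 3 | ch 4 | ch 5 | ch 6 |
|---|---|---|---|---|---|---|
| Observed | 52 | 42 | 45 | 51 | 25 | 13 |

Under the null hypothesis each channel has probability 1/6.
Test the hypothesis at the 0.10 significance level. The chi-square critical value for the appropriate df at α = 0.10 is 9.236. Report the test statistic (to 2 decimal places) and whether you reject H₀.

Expected count for each of the 6 categories: 228/6 = 38.
ch 1: (52 − 38)²/38 = 196/38 = 5.158
ch 2: (42 − 38)²/38 = 16/38 = 0.421
ch 3: (45 − 38)²/38 = 49/38 = 1.289
ch 4: (51 − 38)²/38 = 169/38 = 4.447
ch 5: (25 − 38)²/38 = 169/38 = 4.447
ch 6: (13 − 38)²/38 = 625/38 = 16.447
Sum = 32.21
df = 5. Since 32.21 > 9.236, we reject H₀.

32.21; reject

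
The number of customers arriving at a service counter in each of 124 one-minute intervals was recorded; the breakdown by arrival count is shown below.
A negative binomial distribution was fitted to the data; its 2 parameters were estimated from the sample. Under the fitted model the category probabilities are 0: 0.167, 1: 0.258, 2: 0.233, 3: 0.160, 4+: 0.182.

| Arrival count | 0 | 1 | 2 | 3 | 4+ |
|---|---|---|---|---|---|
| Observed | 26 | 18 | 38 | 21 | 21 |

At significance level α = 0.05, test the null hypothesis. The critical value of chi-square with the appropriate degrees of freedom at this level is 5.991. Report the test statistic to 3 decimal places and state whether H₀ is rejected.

Expected counts E_i = n·p_i: 124×0.167 = 20.708, 124×0.258 = 31.992, 124×0.233 = 28.892, 124×0.160 = 19.84, 124×0.182 = 22.568.
χ² = (26−20.708)²/20.708 + (18−31.992)²/31.992 + (38−28.892)²/28.892 + (21−19.84)²/19.84 + (21−22.568)²/22.568
   = 1.3524 + 6.1195 + 2.8712 + 0.0678 + 0.1089
Sum = 10.520
df = 2. Since 10.520 > 5.991, we reject H₀.

10.520; reject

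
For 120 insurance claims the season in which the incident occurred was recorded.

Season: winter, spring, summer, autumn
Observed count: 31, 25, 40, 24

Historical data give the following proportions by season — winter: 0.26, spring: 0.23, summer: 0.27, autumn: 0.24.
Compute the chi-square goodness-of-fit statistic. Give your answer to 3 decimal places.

2.829

Expected counts E_i = n·p_i: 120×0.26 = 31.2, 120×0.23 = 27.6, 120×0.27 = 32.4, 120×0.24 = 28.8.
χ² = (31−31.2)²/31.2 + (25−27.6)²/27.6 + (40−32.4)²/32.4 + (24−28.8)²/28.8
   = 0.0013 + 0.2449 + 1.7827 + 0.8000
Sum = 2.829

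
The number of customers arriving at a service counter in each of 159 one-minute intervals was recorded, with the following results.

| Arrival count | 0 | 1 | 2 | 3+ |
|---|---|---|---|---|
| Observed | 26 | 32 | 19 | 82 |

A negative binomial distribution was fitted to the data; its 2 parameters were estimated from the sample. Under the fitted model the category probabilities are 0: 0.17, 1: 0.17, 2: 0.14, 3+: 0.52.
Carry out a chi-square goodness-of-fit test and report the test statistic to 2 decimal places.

Expected counts E_i = n·p_i: 159×0.17 = 27.03, 159×0.17 = 27.03, 159×0.14 = 22.26, 159×0.52 = 82.68.
χ² = (26−27.03)²/27.03 + (32−27.03)²/27.03 + (19−22.26)²/22.26 + (82−82.68)²/82.68
   = 0.039 + 0.914 + 0.477 + 0.006
Sum = 1.44

1.44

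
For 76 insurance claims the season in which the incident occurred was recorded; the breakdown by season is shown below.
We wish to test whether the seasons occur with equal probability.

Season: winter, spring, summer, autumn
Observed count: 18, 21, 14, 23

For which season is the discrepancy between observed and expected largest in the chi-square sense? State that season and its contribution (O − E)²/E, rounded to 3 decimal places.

Under H₀ each category has probability 1/4, so each expected count is 76/4 = 19.
winter: (18 − 19)²/19 = 1/19 = 0.0526
spring: (21 − 19)²/19 = 4/19 = 0.2105
summer: (14 − 19)²/19 = 25/19 = 1.3158
autumn: (23 − 19)²/19 = 16/19 = 0.8421
The largest term is for summer: 1.316.

summer, 1.316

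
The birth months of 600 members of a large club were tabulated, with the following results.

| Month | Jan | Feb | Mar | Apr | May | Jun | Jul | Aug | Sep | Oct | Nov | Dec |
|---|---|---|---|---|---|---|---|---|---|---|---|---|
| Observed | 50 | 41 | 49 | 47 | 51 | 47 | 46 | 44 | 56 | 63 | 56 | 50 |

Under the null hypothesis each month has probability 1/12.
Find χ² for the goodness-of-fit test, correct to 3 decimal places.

Expected count for each of the 12 categories: 600/12 = 50.
cat         O        E   (O−E)²/E
Jan        50       50     0.0000
Feb        41       50     1.6200
Mar        49       50     0.0200
Apr        47       50     0.1800
May        51       50     0.0200
Jun        47       50     0.1800
Jul        46       50     0.3200
Aug        44       50     0.7200
Sep        56       50     0.7200
Oct        63       50     3.3800
Nov        56       50     0.7200
Dec        50       50     0.0000
Sum = 7.880

7.880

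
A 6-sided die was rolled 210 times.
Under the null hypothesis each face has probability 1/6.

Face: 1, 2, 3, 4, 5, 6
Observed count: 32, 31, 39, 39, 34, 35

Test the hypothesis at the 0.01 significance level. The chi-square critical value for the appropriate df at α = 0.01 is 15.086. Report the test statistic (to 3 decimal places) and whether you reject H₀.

Under H₀ each category has probability 1/6, so each expected count is 210/6 = 35.
cat         O        E   (O−E)²/E
1          32       35     0.2571
2          31       35     0.4571
3          39       35     0.4571
4          39       35     0.4571
5          34       35     0.0286
6          35       35     0.0000
Sum = 1.657
df = 5. Since 1.657 < 15.086, we do not reject H₀.

1.657; do not reject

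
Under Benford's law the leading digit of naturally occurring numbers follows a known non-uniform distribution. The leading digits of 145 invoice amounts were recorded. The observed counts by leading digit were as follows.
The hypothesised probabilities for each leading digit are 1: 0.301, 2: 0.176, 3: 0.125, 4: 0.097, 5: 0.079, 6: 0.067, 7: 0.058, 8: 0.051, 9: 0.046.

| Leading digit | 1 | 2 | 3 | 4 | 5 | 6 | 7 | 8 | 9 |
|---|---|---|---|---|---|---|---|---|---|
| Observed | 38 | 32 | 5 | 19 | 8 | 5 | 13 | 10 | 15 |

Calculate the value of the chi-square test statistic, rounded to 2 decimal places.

Expected counts E_i = n·p_i: 145×0.301 = 43.645, 145×0.176 = 25.52, 145×0.125 = 18.125, 145×0.097 = 14.065, 145×0.079 = 11.455, 145×0.067 = 9.715, 145×0.058 = 8.41, 145×0.051 = 7.395, 145×0.046 = 6.67.
1: (38 − 43.645)²/43.645 = 31.866025/43.645 = 0.730
2: (32 − 25.52)²/25.52 = 41.9904/25.52 = 1.645
3: (5 − 18.125)²/18.125 = 172.265625/18.125 = 9.504
4: (19 − 14.065)²/14.065 = 24.354225/14.065 = 1.732
5: (8 − 11.455)²/11.455 = 11.937025/11.455 = 1.042
6: (5 − 9.715)²/9.715 = 22.231225/9.715 = 2.288
7: (13 − 8.41)²/8.41 = 21.0681/8.41 = 2.505
8: (10 − 7.395)²/7.395 = 6.786025/7.395 = 0.918
9: (15 − 6.67)²/6.67 = 69.3889/6.67 = 10.403
Sum = 30.77

30.77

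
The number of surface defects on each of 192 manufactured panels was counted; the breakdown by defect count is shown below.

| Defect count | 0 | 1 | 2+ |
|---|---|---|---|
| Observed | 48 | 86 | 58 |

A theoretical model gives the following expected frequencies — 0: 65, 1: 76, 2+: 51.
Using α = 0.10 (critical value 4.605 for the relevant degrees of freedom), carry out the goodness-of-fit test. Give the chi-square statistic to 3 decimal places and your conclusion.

χ² = (48−65)²/65 + (86−76)²/76 + (58−51)²/51
   = 4.4462 + 1.3158 + 0.9608
Sum = 6.723
df = 2. Since 6.723 > 4.605, we reject H₀.

6.723; reject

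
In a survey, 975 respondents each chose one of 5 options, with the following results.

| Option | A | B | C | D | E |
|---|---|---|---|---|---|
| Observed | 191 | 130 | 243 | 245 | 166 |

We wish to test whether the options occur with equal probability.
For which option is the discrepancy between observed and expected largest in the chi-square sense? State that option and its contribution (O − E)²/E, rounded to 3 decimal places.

Expected count for each of the 5 categories: 975/5 = 195.
χ² = (191−195)²/195 + (130−195)²/195 + (243−195)²/195 + (245−195)²/195 + (166−195)²/195
   = 0.0821 + 21.6667 + 11.8154 + 12.8205 + 4.3128
The largest term is for B: 21.667.

B, 21.667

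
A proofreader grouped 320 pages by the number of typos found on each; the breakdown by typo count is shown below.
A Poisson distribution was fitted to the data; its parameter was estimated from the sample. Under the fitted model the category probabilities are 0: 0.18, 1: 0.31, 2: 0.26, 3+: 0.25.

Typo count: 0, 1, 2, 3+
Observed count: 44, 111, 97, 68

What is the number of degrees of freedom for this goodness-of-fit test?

There are k = 4 categories and 1 parameter estimated from the data, so df = 4 − 1 − 1 = 2.

2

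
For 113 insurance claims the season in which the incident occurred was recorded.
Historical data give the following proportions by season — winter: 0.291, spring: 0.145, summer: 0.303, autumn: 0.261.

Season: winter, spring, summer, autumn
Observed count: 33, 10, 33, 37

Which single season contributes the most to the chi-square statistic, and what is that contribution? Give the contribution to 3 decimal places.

Expected counts E_i = n·p_i: 113×0.291 = 32.883, 113×0.145 = 16.385, 113×0.303 = 34.239, 113×0.261 = 29.493.
χ² = (33−32.883)²/32.883 + (10−16.385)²/16.385 + (33−34.239)²/34.239 + (37−29.493)²/29.493
   = 0.0004 + 2.4881 + 0.0448 + 1.9108
The largest term is for spring: 2.488.

spring, 2.488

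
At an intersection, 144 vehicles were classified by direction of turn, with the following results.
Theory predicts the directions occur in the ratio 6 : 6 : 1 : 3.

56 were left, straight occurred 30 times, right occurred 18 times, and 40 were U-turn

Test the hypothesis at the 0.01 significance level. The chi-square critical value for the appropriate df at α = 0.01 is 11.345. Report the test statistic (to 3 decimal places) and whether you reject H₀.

Ratio total = 16. Expected counts: 144×6/16 = 54, 144×6/16 = 54, 144×1/16 = 9, 144×3/16 = 27.
χ² = (56−54)²/54 + (30−54)²/54 + (18−9)²/9 + (40−27)²/27
   = 0.0741 + 10.6667 + 9.0000 + 6.2593
Sum = 26.000
df = 3. Since 26.000 > 11.345, we reject H₀.

26.000; reject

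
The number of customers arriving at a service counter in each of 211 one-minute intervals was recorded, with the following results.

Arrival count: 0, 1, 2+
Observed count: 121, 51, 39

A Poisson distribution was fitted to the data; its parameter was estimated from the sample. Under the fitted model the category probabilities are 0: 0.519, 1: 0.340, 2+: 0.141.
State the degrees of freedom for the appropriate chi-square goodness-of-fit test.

There are k = 3 categories and 1 parameter estimated from the data, so df = 3 − 1 − 1 = 1.

1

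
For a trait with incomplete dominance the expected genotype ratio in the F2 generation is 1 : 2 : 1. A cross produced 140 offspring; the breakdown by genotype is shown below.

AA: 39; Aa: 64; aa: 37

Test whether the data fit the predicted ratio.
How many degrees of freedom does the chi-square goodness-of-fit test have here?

2

There are k = 3 categories and no parameters were estimated from the data, so df = 3 − 1 = 2.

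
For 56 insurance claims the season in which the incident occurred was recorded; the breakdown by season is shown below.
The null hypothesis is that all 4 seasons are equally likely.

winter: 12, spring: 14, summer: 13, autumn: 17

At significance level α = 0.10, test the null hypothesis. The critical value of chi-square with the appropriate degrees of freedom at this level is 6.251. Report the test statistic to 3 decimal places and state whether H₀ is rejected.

Under H₀ each category has probability 1/4, so each expected count is 56/4 = 14.
cat         O        E   (O−E)²/E
winter     12       14     0.2857
spring     14       14     0.0000
summer     13       14     0.0714
autumn     17       14     0.6429
Sum = 1.000
df = 3. Since 1.000 < 6.251, we do not reject H₀.

1.000; do not reject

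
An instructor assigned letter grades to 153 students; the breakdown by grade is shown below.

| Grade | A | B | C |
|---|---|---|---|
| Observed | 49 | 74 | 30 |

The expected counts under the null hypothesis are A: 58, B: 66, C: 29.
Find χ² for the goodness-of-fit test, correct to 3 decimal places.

2.401

χ² = (49−58)²/58 + (74−66)²/66 + (30−29)²/29
   = 1.3966 + 0.9697 + 0.0345
Sum = 2.401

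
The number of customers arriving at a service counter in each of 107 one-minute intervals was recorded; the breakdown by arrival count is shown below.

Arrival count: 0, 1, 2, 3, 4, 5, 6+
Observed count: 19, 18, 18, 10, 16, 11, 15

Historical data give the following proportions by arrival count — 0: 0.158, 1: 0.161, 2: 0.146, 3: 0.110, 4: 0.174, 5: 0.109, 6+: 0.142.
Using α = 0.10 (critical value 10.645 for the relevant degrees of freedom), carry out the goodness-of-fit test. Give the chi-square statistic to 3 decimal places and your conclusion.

Expected counts E_i = n·p_i: 107×0.158 = 16.906, 107×0.161 = 17.227, 107×0.146 = 15.622, 107×0.110 = 11.77, 107×0.174 = 18.618, 107×0.109 = 11.663, 107×0.142 = 15.194.
cat         O        E   (O−E)²/E
0          19   16.906     0.2594
1          18   17.227     0.0347
2          18   15.622     0.3620
3          10    11.77     0.2662
4          16   18.618     0.3681
5          11   11.663     0.0377
6+         15   15.194     0.0025
Sum = 1.331
df = 6. Since 1.331 < 10.645, we do not reject H₀.

1.331; do not reject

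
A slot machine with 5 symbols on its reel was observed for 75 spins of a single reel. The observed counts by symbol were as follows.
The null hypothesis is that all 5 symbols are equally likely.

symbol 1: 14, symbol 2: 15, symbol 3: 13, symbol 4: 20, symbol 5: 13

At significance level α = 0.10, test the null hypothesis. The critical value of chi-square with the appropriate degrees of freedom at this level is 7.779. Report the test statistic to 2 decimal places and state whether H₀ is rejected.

2.27; do not reject

Expected count for each of the 5 categories: 75/5 = 15.
symbol 1: (14 − 15)²/15 = 1/15 = 0.067
symbol 2: (15 − 15)²/15 = 0/15 = 0.000
symbol 3: (13 − 15)²/15 = 4/15 = 0.267
symbol 4: (20 − 15)²/15 = 25/15 = 1.667
symbol 5: (13 − 15)²/15 = 4/15 = 0.267
Sum = 2.27
df = 4. Since 2.27 < 7.779, we do not reject H₀.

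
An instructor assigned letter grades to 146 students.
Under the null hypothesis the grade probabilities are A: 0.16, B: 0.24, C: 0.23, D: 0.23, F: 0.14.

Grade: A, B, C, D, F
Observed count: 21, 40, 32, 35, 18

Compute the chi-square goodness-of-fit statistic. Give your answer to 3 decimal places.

1.366

Expected counts E_i = n·p_i: 146×0.16 = 23.36, 146×0.24 = 35.04, 146×0.23 = 33.58, 146×0.23 = 33.58, 146×0.14 = 20.44.
cat         O        E   (O−E)²/E
A          21    23.36     0.2384
B          40    35.04     0.7021
C          32    33.58     0.0743
D          35    33.58     0.0600
F          18    20.44     0.2913
Sum = 1.366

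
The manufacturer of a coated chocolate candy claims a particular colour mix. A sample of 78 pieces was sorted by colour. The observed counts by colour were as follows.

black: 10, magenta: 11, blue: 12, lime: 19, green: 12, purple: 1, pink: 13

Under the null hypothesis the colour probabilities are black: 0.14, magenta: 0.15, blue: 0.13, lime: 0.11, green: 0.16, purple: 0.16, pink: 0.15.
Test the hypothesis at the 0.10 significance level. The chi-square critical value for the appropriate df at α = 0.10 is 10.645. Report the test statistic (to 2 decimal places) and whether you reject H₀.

Expected counts E_i = n·p_i: 78×0.14 = 10.92, 78×0.15 = 11.7, 78×0.13 = 10.14, 78×0.11 = 8.58, 78×0.16 = 12.48, 78×0.16 = 12.48, 78×0.15 = 11.7.
χ² = (10−10.92)²/10.92 + (11−11.7)²/11.7 + (12−10.14)²/10.14 + (19−8.58)²/8.58 + (12−12.48)²/12.48 + (1−12.48)²/12.48 + (13−11.7)²/11.7
   = 0.078 + 0.042 + 0.341 + 12.655 + 0.018 + 10.560 + 0.144
Sum = 23.84
df = 6. Since 23.84 > 10.645, we reject H₀.

23.84; reject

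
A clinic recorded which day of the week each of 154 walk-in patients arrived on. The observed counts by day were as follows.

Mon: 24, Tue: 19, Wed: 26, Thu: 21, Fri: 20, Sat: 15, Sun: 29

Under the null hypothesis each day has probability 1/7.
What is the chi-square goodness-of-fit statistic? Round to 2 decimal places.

Under H₀ each category has probability 1/7, so each expected count is 154/7 = 22.
χ² = (24−22)²/22 + (19−22)²/22 + (26−22)²/22 + (21−22)²/22 + (20−22)²/22 + (15−22)²/22 + (29−22)²/22
   = 0.182 + 0.409 + 0.727 + 0.045 + 0.182 + 2.227 + 2.227
Sum = 6.00

6.00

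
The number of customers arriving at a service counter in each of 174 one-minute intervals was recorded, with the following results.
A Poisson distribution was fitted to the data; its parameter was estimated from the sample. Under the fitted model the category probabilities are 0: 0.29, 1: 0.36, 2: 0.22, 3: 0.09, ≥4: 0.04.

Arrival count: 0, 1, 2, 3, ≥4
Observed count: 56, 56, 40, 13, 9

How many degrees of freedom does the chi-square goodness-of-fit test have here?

3

There are k = 5 categories and 1 parameter estimated from the data, so df = 5 − 1 − 1 = 3.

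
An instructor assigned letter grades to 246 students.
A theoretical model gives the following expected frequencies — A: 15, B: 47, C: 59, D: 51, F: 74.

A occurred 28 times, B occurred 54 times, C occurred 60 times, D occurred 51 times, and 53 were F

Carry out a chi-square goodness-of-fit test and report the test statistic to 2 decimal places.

cat         O        E   (O−E)²/E
A          28       15     11.267
B          54       47      1.043
C          60       59      0.017
D          51       51      0.000
F          53       74      5.959
Sum = 18.29

18.29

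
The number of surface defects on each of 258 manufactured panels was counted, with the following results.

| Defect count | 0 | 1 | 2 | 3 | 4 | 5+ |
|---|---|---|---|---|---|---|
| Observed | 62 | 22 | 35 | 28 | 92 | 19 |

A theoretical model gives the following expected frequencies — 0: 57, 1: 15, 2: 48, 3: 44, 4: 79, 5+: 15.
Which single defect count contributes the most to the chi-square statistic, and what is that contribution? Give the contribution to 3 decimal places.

0: (62 − 57)²/57 = 25/57 = 0.4386
1: (22 − 15)²/15 = 49/15 = 3.2667
2: (35 − 48)²/48 = 169/48 = 3.5208
3: (28 − 44)²/44 = 256/44 = 5.8182
4: (92 − 79)²/79 = 169/79 = 2.1392
5+: (19 − 15)²/15 = 16/15 = 1.0667
The largest term is for 3: 5.818.

3, 5.818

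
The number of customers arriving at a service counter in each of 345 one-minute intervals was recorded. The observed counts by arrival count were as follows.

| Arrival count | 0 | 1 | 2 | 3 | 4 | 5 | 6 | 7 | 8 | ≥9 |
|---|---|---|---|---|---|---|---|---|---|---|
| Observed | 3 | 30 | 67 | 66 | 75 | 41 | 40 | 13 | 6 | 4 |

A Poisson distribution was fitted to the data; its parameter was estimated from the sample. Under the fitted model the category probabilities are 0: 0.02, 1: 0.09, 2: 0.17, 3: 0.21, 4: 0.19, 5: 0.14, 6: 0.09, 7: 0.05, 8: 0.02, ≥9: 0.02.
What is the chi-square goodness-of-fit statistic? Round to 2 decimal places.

Expected counts E_i = n·p_i: 345×0.02 = 6.9, 345×0.09 = 31.05, 345×0.17 = 58.65, 345×0.21 = 72.45, 345×0.19 = 65.55, 345×0.14 = 48.3, 345×0.09 = 31.05, 345×0.05 = 17.25, 345×0.02 = 6.9, 345×0.02 = 6.9.
cat         O        E   (O−E)²/E
0           3      6.9      2.204
1          30    31.05      0.036
2          67    58.65      1.189
3          66    72.45      0.574
4          75    65.55      1.362
5          41     48.3      1.103
6          40    31.05      2.580
7          13    17.25      1.047
8           6      6.9      0.117
≥9          4      6.9      1.219
Sum = 11.43

11.43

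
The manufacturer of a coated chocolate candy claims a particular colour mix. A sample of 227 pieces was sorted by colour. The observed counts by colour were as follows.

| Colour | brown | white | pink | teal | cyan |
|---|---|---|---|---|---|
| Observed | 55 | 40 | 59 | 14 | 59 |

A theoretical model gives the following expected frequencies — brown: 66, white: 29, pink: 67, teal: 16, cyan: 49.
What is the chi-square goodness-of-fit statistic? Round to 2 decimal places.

9.25

cat         O        E   (O−E)²/E
brown      55       66      1.833
white      40       29      4.172
pink       59       67      0.955
teal       14       16      0.250
cyan       59       49      2.041
Sum = 9.25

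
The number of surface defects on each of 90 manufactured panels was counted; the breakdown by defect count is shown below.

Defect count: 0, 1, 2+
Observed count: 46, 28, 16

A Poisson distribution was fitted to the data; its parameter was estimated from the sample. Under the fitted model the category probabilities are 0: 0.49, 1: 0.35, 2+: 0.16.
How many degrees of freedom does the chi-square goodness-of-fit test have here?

There are k = 3 categories and 1 parameter estimated from the data, so df = 3 − 1 − 1 = 1.

1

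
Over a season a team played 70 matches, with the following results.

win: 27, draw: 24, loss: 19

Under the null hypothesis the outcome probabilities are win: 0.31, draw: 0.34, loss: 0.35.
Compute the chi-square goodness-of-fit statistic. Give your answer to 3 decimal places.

2.531

Expected counts E_i = n·p_i: 70×0.31 = 21.7, 70×0.34 = 23.8, 70×0.35 = 24.5.
χ² = (27−21.7)²/21.7 + (24−23.8)²/23.8 + (19−24.5)²/24.5
   = 1.2945 + 0.0017 + 1.2347
Sum = 2.531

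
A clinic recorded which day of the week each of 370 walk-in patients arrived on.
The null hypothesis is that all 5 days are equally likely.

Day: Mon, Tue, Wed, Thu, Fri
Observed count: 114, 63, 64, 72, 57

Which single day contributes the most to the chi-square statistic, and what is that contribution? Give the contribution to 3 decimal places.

Mon, 21.622

Under H₀ each category has probability 1/5, so each expected count is 370/5 = 74.
cat         O        E   (O−E)²/E
Mon       114       74    21.6216
Tue        63       74     1.6351
Wed        64       74     1.3514
Thu        72       74     0.0541
Fri        57       74     3.9054
The largest term is for Mon: 21.622.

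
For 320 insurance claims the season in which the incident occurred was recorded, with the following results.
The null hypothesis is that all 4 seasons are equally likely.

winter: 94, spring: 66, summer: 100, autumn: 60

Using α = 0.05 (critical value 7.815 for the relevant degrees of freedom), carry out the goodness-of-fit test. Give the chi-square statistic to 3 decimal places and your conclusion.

Expected count for each of the 4 categories: 320/4 = 80.
χ² = (94−80)²/80 + (66−80)²/80 + (100−80)²/80 + (60−80)²/80
   = 2.4500 + 2.4500 + 5.0000 + 5.0000
Sum = 14.900
df = 3. Since 14.900 > 7.815, we reject H₀.

14.900; reject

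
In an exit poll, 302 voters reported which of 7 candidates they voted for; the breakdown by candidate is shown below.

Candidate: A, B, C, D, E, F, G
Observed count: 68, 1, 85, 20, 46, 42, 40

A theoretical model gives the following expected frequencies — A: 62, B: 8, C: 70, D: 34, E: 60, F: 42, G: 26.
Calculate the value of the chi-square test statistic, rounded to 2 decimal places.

cat         O        E   (O−E)²/E
A          68       62      0.581
B           1        8      6.125
C          85       70      3.214
D          20       34      5.765
E          46       60      3.267
F          42       42      0.000
G          40       26      7.538
Sum = 26.49

26.49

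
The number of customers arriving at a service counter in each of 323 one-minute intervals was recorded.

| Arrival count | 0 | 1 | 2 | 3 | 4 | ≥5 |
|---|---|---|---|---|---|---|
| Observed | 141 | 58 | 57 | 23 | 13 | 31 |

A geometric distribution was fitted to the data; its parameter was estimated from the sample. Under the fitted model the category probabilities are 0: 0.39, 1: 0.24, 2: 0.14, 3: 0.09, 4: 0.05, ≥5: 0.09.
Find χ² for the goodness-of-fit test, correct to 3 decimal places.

11.787

Expected counts E_i = n·p_i: 323×0.39 = 125.97, 323×0.24 = 77.52, 323×0.14 = 45.22, 323×0.09 = 29.07, 323×0.05 = 16.15, 323×0.09 = 29.07.
χ² = (141−125.97)²/125.97 + (58−77.52)²/77.52 + (57−45.22)²/45.22 + (23−29.07)²/29.07 + (13−16.15)²/16.15 + (31−29.07)²/29.07
   = 1.7933 + 4.9153 + 3.0687 + 1.2675 + 0.6144 + 0.1281
Sum = 11.787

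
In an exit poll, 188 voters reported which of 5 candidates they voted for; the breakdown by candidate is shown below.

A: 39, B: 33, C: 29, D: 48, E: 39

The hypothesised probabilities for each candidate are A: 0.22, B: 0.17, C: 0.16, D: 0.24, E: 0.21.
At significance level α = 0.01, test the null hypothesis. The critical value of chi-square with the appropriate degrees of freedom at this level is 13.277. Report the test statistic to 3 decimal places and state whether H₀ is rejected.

0.397; do not reject

Expected counts E_i = n·p_i: 188×0.22 = 41.36, 188×0.17 = 31.96, 188×0.16 = 30.08, 188×0.24 = 45.12, 188×0.21 = 39.48.
A: (39 − 41.36)²/41.36 = 5.5696/41.36 = 0.1347
B: (33 − 31.96)²/31.96 = 1.0816/31.96 = 0.0338
C: (29 − 30.08)²/30.08 = 1.1664/30.08 = 0.0388
D: (48 − 45.12)²/45.12 = 8.2944/45.12 = 0.1838
E: (39 − 39.48)²/39.48 = 0.2304/39.48 = 0.0058
Sum = 0.397
df = 4. Since 0.397 < 13.277, we do not reject H₀.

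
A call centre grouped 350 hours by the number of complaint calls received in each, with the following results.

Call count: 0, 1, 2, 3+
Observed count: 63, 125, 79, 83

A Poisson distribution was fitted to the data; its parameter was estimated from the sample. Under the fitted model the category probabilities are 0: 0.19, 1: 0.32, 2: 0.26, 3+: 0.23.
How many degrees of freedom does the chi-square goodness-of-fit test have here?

There are k = 4 categories and 1 parameter estimated from the data, so df = 4 − 1 − 1 = 2.

2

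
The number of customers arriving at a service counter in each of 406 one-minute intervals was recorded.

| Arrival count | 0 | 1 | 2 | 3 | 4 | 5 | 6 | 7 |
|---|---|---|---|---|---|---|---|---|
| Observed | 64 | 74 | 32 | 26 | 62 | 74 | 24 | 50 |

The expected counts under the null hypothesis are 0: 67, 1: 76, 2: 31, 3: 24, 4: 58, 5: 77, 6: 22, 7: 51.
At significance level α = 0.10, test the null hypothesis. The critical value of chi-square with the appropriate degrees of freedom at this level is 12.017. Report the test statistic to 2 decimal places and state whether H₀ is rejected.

χ² = (64−67)²/67 + (74−76)²/76 + (32−31)²/31 + (26−24)²/24 + (62−58)²/58 + (74−77)²/77 + (24−22)²/22 + (50−51)²/51
   = 0.134 + 0.053 + 0.032 + 0.167 + 0.276 + 0.117 + 0.182 + 0.020
Sum = 0.98
df = 7. Since 0.98 < 12.017, we do not reject H₀.

0.98; do not reject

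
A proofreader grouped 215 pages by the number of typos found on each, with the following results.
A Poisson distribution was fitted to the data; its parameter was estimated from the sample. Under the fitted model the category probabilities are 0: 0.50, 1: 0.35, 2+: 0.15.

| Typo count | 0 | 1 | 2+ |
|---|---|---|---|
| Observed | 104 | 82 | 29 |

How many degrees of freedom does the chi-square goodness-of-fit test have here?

1

There are k = 3 categories and 1 parameter estimated from the data, so df = 3 − 1 − 1 = 1.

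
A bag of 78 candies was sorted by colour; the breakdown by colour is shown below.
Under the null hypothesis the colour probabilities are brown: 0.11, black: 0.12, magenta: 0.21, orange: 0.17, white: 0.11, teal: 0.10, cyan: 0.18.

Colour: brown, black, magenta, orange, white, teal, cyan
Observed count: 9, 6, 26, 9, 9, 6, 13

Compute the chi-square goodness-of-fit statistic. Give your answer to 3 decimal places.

8.758

Expected counts E_i = n·p_i: 78×0.11 = 8.58, 78×0.12 = 9.36, 78×0.21 = 16.38, 78×0.17 = 13.26, 78×0.11 = 8.58, 78×0.10 = 7.8, 78×0.18 = 14.04.
χ² = (9−8.58)²/8.58 + (6−9.36)²/9.36 + (26−16.38)²/16.38 + (9−13.26)²/13.26 + (9−8.58)²/8.58 + (6−7.8)²/7.8 + (13−14.04)²/14.04
   = 0.0206 + 1.2062 + 5.6498 + 1.3686 + 0.0206 + 0.4154 + 0.0770
Sum = 8.758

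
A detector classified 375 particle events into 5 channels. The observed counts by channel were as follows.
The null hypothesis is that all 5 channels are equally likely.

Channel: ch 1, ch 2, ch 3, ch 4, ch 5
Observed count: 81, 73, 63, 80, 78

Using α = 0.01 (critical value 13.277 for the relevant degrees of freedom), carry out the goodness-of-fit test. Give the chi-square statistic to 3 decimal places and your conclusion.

2.907; do not reject

Expected count for each of the 5 categories: 375/5 = 75.
cat         O        E   (O−E)²/E
ch 1       81       75     0.4800
ch 2       73       75     0.0533
ch 3       63       75     1.9200
ch 4       80       75     0.3333
ch 5       78       75     0.1200
Sum = 2.907
df = 4. Since 2.907 < 13.277, we do not reject H₀.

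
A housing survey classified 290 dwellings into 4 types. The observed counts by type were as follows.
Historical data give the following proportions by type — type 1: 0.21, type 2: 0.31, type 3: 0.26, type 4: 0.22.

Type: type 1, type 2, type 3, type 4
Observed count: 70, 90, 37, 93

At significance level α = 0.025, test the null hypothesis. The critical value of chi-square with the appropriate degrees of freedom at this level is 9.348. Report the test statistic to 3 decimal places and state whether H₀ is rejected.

Expected counts E_i = n·p_i: 290×0.21 = 60.9, 290×0.31 = 89.9, 290×0.26 = 75.4, 290×0.22 = 63.8.
χ² = (70−60.9)²/60.9 + (90−89.9)²/89.9 + (37−75.4)²/75.4 + (93−63.8)²/63.8
   = 1.3598 + 0.0001 + 19.5565 + 13.3643
Sum = 34.281
df = 3. Since 34.281 > 9.348, we reject H₀.

34.281; reject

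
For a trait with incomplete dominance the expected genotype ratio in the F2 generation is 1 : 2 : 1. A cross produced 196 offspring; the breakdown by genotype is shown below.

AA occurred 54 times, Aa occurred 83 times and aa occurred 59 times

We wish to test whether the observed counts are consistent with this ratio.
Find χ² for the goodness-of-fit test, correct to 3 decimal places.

Ratio total = 4. Expected counts: 196×1/4 = 49, 196×2/4 = 98, 196×1/4 = 49.
AA: (54 − 49)²/49 = 25/49 = 0.5102
Aa: (83 − 98)²/98 = 225/98 = 2.2959
aa: (59 − 49)²/49 = 100/49 = 2.0408
Sum = 4.847

4.847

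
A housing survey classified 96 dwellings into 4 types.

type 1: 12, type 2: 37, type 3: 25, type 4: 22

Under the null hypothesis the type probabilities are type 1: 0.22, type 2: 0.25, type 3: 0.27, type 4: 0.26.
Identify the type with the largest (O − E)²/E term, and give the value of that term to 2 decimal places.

type 2, 7.04

Expected counts E_i = n·p_i: 96×0.22 = 21.12, 96×0.25 = 24, 96×0.27 = 25.92, 96×0.26 = 24.96.
χ² = (12−21.12)²/21.12 + (37−24)²/24 + (25−25.92)²/25.92 + (22−24.96)²/24.96
   = 3.938 + 7.042 + 0.033 + 0.351
The largest term is for type 2: 7.04.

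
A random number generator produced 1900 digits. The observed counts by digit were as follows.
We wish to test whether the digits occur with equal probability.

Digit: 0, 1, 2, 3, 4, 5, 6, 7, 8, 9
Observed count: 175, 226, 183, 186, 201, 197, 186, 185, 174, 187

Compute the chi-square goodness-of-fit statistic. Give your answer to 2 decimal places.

Under H₀ each category has probability 1/10, so each expected count is 1900/10 = 190.
0: (175 − 190)²/190 = 225/190 = 1.184
1: (226 − 190)²/190 = 1296/190 = 6.821
2: (183 − 190)²/190 = 49/190 = 0.258
3: (186 − 190)²/190 = 16/190 = 0.084
4: (201 − 190)²/190 = 121/190 = 0.637
5: (197 − 190)²/190 = 49/190 = 0.258
6: (186 − 190)²/190 = 16/190 = 0.084
7: (185 − 190)²/190 = 25/190 = 0.132
8: (174 − 190)²/190 = 256/190 = 1.347
9: (187 − 190)²/190 = 9/190 = 0.047
Sum = 10.85

10.85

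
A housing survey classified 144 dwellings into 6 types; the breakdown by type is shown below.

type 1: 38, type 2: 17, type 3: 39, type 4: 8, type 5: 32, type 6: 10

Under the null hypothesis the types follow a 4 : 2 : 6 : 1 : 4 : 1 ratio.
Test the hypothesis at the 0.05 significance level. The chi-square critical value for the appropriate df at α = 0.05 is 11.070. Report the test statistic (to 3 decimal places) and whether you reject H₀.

3.375; do not reject

Ratio total = 18. Expected counts: 144×4/18 = 32, 144×2/18 = 16, 144×6/18 = 48, 144×1/18 = 8, 144×4/18 = 32, 144×1/18 = 8.
type 1: (38 − 32)²/32 = 36/32 = 1.1250
type 2: (17 − 16)²/16 = 1/16 = 0.0625
type 3: (39 − 48)²/48 = 81/48 = 1.6875
type 4: (8 − 8)²/8 = 0/8 = 0.0000
type 5: (32 − 32)²/32 = 0/32 = 0.0000
type 6: (10 − 8)²/8 = 4/8 = 0.5000
Sum = 3.375
df = 5. Since 3.375 < 11.070, we do not reject H₀.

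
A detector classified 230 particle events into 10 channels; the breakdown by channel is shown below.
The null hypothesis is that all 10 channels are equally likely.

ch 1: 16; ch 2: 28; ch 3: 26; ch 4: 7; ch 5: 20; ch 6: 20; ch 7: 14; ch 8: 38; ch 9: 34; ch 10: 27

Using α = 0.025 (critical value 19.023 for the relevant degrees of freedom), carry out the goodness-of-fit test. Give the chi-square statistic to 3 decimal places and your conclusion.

Under H₀ each category has probability 1/10, so each expected count is 230/10 = 23.
χ² = (16−23)²/23 + (28−23)²/23 + (26−23)²/23 + (7−23)²/23 + (20−23)²/23 + (20−23)²/23 + (14−23)²/23 + (38−23)²/23 + (34−23)²/23 + (27−23)²/23
   = 2.1304 + 1.0870 + 0.3913 + 11.1304 + 0.3913 + 0.3913 + 3.5217 + 9.7826 + 5.2609 + 0.6957
Sum = 34.783
df = 9. Since 34.783 > 19.023, we reject H₀.

34.783; reject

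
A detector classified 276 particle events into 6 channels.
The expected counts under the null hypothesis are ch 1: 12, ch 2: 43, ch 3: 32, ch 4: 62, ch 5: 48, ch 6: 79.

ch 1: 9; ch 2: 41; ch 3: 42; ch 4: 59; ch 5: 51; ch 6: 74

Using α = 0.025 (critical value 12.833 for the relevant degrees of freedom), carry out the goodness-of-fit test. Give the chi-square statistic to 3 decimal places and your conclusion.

cat         O        E   (O−E)²/E
ch 1        9       12     0.7500
ch 2       41       43     0.0930
ch 3       42       32     3.1250
ch 4       59       62     0.1452
ch 5       51       48     0.1875
ch 6       74       79     0.3165
Sum = 4.617
df = 5. Since 4.617 < 12.833, we do not reject H₀.

4.617; do not reject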